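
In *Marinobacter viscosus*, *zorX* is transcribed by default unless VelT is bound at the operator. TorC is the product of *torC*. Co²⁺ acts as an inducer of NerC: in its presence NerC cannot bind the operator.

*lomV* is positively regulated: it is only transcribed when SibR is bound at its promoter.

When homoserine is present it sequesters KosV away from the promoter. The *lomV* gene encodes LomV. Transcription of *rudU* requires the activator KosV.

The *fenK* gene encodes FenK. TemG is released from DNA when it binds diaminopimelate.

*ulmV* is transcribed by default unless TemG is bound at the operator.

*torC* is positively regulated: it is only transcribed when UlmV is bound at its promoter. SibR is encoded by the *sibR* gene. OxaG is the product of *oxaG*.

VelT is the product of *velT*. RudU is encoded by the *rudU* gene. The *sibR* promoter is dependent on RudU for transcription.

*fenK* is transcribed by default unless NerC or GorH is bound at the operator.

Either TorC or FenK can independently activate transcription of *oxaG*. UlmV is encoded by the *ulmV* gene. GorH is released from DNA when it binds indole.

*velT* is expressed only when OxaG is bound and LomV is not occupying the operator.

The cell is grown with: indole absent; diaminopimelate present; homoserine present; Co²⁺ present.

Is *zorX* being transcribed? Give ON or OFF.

OFF

Homoserine is present, so KosV is inactive.
Required activator KosV is absent, so *rudU* is not transcribed.
So RudU is not produced.
Required activator RudU is absent, so *sibR* is not transcribed.
So SibR is not produced.
Required activator SibR is absent, so *lomV* is not transcribed.
So LomV is not produced.
Diaminopimelate is present, so TemG is inactive.
With no repressor bound, *ulmV* is transcribed.
So UlmV is produced and active.
No repressor is bound and UlmV is active, so *torC* is transcribed.
So TorC is produced and active.
Co²⁺ is present, so NerC is inactive.
Indole is absent, so GorH is active.
With repressor GorH bound, *fenK* is not transcribed.
So FenK is not produced.
Activator TorC is present, so *oxaG* is transcribed.
So OxaG is produced and active.
No repressor is bound and OxaG is active, so *velT* is transcribed.
So VelT is produced and active.
With repressor VelT bound, *zorX* is not transcribed.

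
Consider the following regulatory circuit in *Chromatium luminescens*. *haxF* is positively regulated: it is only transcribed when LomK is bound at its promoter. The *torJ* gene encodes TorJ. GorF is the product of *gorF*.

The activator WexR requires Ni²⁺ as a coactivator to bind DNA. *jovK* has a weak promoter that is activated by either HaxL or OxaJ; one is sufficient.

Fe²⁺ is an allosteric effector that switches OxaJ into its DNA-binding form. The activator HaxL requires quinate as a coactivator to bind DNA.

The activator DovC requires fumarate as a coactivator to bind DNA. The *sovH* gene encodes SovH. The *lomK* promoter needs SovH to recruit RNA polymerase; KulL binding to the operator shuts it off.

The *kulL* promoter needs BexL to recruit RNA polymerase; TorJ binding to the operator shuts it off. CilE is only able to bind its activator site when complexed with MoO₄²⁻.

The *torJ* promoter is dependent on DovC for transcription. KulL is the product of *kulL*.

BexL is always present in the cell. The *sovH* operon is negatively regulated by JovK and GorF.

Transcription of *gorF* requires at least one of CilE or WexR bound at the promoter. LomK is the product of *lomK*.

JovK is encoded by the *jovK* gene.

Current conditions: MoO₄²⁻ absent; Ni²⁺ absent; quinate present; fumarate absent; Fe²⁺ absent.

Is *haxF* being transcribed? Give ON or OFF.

OFF

Quinate is present, so HaxL is active.
Fe²⁺ is absent, so OxaJ is inactive.
Activator HaxL is present, so *jovK* is transcribed.
So JovK is produced and active.
MoO₄²⁻ is absent, so CilE is inactive.
Ni²⁺ is absent, so WexR is inactive.
No activator is available at the *gorF* promoter, so *gorF* is not transcribed.
So GorF is not produced.
With repressor JovK bound, *sovH* is not transcribed.
So SovH is not produced.
BexL is produced constitutively and is active.
Fumarate is absent, so DovC is inactive.
Required activator DovC is absent, so *torJ* is not transcribed.
So TorJ is not produced.
No repressor is bound and BexL is active, so *kulL* is transcribed.
So KulL is produced and active.
With repressor KulL bound, *lomK* is not transcribed.
So LomK is not produced.
Required activator LomK is absent, so *haxF* is not transcribed.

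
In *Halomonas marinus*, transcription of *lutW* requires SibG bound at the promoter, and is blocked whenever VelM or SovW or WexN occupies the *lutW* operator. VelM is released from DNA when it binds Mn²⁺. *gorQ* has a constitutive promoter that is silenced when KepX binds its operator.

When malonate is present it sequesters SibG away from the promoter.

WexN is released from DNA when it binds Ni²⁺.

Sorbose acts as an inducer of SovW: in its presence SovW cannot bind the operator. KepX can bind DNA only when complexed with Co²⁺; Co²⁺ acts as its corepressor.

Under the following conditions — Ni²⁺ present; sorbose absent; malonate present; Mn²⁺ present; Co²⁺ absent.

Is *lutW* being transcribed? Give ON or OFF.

Mn²⁺ is present, so VelM is inactive.
Sorbose is absent, so SovW is active.
Malonate is present, so SibG is inactive.
Ni²⁺ is present, so WexN is inactive.
With repressor SovW bound, *lutW* is not transcribed.

OFF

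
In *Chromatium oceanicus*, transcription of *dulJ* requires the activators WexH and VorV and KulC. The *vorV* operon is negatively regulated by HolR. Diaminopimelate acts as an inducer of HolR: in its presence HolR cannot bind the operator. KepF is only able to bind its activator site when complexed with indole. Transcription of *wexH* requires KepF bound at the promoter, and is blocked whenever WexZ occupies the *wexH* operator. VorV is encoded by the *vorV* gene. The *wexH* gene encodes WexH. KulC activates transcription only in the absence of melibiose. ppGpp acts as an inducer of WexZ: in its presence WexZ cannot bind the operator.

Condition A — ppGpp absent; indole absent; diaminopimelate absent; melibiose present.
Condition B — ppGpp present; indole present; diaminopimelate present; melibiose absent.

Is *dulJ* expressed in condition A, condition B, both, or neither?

Condition A:
ppGpp is absent, so WexZ is active.
Indole is absent, so KepF is inactive.
With repressor WexZ bound, *wexH* is not transcribed.
So WexH is not produced.
Diaminopimelate is absent, so HolR is active.
With repressor HolR bound, *vorV* is not transcribed.
So VorV is not produced.
Melibiose is present, so KulC is inactive.
Required activator WexH is absent, so *dulJ* is not transcribed.
→ *dulJ* is OFF in A.
Condition B:
ppGpp is present, so WexZ is inactive.
Indole is present, so KepF is active.
No repressor is bound and KepF is active, so *wexH* is transcribed.
So WexH is produced and active.
Diaminopimelate is present, so HolR is inactive.
With no repressor bound, *vorV* is transcribed.
So VorV is produced and active.
Melibiose is absent, so KulC is active.
No repressor is bound and WexH and VorV and KulC are active, so *dulJ* is transcribed.
→ *dulJ* is ON in B.

B only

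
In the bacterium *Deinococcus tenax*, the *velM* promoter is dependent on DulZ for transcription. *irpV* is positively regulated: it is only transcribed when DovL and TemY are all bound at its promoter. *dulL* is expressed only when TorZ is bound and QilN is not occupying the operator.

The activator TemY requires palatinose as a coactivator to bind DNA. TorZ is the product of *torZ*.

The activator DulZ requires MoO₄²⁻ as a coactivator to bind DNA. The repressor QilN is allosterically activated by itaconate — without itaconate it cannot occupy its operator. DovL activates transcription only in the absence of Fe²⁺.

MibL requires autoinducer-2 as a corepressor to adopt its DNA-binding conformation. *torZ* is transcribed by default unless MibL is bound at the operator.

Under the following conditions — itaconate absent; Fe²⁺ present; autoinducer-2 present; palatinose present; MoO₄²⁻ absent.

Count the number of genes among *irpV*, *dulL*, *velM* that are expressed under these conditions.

Fe²⁺ is present, so DovL is inactive.
Palatinose is present, so TemY is active.
Required activator DovL is absent, so *irpV* is not transcribed.
→ *irpV* is OFF.
Autoinducer-2 is present, so MibL is active.
With repressor MibL bound, *torZ* is not transcribed.
So TorZ is not produced.
Itaconate is absent, so QilN is inactive.
Required activator TorZ is absent, so *dulL* is not transcribed.
→ *dulL* is OFF.
MoO₄²⁻ is absent, so DulZ is inactive.
Required activator DulZ is absent, so *velM* is not transcribed.
→ *velM* is OFF.
0 of the 3 genes are transcribed.

0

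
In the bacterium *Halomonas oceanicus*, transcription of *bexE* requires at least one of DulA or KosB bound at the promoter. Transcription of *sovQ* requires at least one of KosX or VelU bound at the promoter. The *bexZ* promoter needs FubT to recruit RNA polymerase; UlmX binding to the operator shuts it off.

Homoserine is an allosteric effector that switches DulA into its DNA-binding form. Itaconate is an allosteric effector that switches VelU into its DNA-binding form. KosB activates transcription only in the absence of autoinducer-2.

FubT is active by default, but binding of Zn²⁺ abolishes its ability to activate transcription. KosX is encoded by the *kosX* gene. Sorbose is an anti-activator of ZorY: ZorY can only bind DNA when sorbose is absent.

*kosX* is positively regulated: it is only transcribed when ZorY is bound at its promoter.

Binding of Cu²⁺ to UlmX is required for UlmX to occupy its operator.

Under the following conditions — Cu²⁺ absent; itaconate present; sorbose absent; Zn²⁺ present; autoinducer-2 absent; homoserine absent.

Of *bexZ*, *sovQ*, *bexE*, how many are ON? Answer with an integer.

Cu²⁺ is absent, so UlmX is inactive.
Zn²⁺ is present, so FubT is inactive.
Required activator FubT is absent, so *bexZ* is not transcribed.
→ *bexZ* is OFF.
Sorbose is absent, so ZorY is active.
No repressor is bound and ZorY is active, so *kosX* is transcribed.
So KosX is produced and active.
Itaconate is present, so VelU is active.
Activator KosX is present, so *sovQ* is transcribed.
→ *sovQ* is ON.
Homoserine is absent, so DulA is inactive.
Autoinducer-2 is absent, so KosB is active.
Activator KosB is present, so *bexE* is transcribed.
→ *bexE* is ON.
2 of the 3 genes are transcribed.

2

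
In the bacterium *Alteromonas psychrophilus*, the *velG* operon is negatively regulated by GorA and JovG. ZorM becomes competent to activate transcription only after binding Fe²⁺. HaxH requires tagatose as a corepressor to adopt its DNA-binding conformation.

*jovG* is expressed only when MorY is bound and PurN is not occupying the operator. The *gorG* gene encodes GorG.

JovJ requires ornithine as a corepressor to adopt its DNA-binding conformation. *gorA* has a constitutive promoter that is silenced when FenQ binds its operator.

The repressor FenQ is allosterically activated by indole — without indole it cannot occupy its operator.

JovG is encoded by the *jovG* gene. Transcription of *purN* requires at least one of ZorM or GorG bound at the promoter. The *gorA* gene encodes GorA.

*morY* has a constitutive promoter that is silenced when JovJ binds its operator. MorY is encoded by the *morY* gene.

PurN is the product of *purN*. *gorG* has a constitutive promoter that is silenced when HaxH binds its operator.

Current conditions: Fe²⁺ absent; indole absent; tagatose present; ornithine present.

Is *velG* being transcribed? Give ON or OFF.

Indole is absent, so FenQ is inactive.
With no repressor bound, *gorA* is transcribed.
So GorA is produced and active.
Fe²⁺ is absent, so ZorM is inactive.
Tagatose is present, so HaxH is active.
With repressor HaxH bound, *gorG* is not transcribed.
So GorG is not produced.
No activator is available at the *purN* promoter, so *purN* is not transcribed.
So PurN is not produced.
Ornithine is present, so JovJ is active.
With repressor JovJ bound, *morY* is not transcribed.
So MorY is not produced.
Required activator MorY is absent, so *jovG* is not transcribed.
So JovG is not produced.
With repressor GorA bound, *velG* is not transcribed.

OFF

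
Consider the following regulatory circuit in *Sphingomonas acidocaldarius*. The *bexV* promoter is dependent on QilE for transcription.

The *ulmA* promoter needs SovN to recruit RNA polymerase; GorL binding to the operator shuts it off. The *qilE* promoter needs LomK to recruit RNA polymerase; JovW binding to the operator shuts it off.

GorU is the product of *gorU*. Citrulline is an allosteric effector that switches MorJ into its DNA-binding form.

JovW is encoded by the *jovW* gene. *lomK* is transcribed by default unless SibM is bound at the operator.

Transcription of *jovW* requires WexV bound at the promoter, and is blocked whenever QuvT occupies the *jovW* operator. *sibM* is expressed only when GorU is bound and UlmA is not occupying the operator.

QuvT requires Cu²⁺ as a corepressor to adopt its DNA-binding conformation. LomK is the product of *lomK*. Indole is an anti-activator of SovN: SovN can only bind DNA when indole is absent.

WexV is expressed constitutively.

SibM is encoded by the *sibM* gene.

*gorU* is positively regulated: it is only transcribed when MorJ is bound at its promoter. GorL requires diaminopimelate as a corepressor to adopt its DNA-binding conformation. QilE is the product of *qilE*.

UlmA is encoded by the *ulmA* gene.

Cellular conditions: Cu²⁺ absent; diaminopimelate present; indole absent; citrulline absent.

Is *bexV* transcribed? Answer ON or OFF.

Citrulline is absent, so MorJ is inactive.
Required activator MorJ is absent, so *gorU* is not transcribed.
So GorU is not produced.
Diaminopimelate is present, so GorL is active.
Indole is absent, so SovN is active.
With repressor GorL bound, *ulmA* is not transcribed.
So UlmA is not produced.
Required activator GorU is absent, so *sibM* is not transcribed.
So SibM is not produced.
With no repressor bound, *lomK* is transcribed.
So LomK is produced and active.
WexV is produced constitutively and is active.
Cu²⁺ is absent, so QuvT is inactive.
No repressor is bound and WexV is active, so *jovW* is transcribed.
So JovW is produced and active.
With repressor JovW bound, *qilE* is not transcribed.
So QilE is not produced.
Required activator QilE is absent, so *bexV* is not transcribed.

OFF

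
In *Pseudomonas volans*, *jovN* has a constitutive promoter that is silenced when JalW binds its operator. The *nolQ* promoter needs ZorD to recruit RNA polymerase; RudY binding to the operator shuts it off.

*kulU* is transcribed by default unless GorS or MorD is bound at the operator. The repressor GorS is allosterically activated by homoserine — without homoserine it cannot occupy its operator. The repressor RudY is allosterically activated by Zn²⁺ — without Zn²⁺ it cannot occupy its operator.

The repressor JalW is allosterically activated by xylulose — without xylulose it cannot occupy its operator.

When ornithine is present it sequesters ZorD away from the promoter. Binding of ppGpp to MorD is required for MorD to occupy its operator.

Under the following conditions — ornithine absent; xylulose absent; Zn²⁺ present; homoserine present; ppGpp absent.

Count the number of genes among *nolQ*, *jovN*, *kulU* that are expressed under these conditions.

1

Zn²⁺ is present, so RudY is active.
Ornithine is absent, so ZorD is active.
With repressor RudY bound, *nolQ* is not transcribed.
→ *nolQ* is OFF.
Xylulose is absent, so JalW is inactive.
With no repressor bound, *jovN* is transcribed.
→ *jovN* is ON.
Homoserine is present, so GorS is active.
ppGpp is absent, so MorD is inactive.
With repressor GorS bound, *kulU* is not transcribed.
→ *kulU* is OFF.
1 of the 3 genes is transcribed.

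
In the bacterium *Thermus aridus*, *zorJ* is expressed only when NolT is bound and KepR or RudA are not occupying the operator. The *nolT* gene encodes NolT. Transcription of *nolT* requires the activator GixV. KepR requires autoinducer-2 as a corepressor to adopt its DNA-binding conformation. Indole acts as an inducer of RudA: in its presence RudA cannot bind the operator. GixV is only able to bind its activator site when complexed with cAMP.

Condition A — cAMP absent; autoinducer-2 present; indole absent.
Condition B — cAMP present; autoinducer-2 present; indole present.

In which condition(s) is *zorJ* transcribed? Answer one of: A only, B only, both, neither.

Condition A:
cAMP is absent, so GixV is inactive.
Required activator GixV is absent, so *nolT* is not transcribed.
So NolT is not produced.
Autoinducer-2 is present, so KepR is active.
Indole is absent, so RudA is active.
With repressor KepR bound, *zorJ* is not transcribed.
→ *zorJ* is OFF in A.
Condition B:
cAMP is present, so GixV is active.
No repressor is bound and GixV is active, so *nolT* is transcribed.
So NolT is produced and active.
Autoinducer-2 is present, so KepR is active.
Indole is present, so RudA is inactive.
With repressor KepR bound, *zorJ* is not transcribed.
→ *zorJ* is OFF in B.

neither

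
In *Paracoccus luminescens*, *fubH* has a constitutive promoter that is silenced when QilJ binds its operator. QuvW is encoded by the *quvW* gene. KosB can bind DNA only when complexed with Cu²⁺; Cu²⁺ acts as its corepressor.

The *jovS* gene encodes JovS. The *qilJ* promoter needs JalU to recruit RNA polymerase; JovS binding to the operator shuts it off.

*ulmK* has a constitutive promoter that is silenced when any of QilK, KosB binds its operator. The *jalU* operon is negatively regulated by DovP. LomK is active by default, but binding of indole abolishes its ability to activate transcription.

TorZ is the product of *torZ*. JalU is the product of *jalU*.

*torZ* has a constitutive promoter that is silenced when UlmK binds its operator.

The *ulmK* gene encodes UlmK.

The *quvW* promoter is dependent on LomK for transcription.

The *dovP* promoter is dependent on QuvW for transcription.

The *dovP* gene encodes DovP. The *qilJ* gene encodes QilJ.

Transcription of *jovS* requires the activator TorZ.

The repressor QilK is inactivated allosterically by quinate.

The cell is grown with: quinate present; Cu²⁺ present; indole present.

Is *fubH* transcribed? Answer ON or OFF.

Indole is present, so LomK is inactive.
Required activator LomK is absent, so *quvW* is not transcribed.
So QuvW is not produced.
Required activator QuvW is absent, so *dovP* is not transcribed.
So DovP is not produced.
With no repressor bound, *jalU* is transcribed.
So JalU is produced and active.
Quinate is present, so QilK is inactive.
Cu²⁺ is present, so KosB is active.
With repressor KosB bound, *ulmK* is not transcribed.
So UlmK is not produced.
With no repressor bound, *torZ* is transcribed.
So TorZ is produced and active.
No repressor is bound and TorZ is active, so *jovS* is transcribed.
So JovS is produced and active.
With repressor JovS bound, *qilJ* is not transcribed.
So QilJ is not produced.
With no repressor bound, *fubH* is transcribed.

ON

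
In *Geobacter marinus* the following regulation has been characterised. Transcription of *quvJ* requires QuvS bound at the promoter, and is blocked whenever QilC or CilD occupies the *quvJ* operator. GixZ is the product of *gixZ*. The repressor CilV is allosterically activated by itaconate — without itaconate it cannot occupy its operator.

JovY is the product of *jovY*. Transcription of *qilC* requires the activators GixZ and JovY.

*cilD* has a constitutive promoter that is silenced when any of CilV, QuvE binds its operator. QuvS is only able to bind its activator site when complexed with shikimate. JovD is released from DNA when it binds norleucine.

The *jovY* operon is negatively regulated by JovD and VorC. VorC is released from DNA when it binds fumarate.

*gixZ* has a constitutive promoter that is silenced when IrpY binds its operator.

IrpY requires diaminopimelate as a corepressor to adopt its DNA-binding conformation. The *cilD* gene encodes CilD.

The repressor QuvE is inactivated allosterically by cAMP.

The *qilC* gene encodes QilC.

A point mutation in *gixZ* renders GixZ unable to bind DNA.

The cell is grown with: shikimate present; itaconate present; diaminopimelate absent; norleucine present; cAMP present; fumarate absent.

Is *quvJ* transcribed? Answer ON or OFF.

GixZ is non-functional in this strain, so it has no effect.
Norleucine is present, so JovD is inactive.
Fumarate is absent, so VorC is active.
With repressor VorC bound, *jovY* is not transcribed.
So JovY is not produced.
Required activator GixZ is absent, so *qilC* is not transcribed.
So QilC is not produced.
Shikimate is present, so QuvS is active.
Itaconate is present, so CilV is active.
cAMP is present, so QuvE is inactive.
With repressor CilV bound, *cilD* is not transcribed.
So CilD is not produced.
No repressor is bound and QuvS is active, so *quvJ* is transcribed.

ON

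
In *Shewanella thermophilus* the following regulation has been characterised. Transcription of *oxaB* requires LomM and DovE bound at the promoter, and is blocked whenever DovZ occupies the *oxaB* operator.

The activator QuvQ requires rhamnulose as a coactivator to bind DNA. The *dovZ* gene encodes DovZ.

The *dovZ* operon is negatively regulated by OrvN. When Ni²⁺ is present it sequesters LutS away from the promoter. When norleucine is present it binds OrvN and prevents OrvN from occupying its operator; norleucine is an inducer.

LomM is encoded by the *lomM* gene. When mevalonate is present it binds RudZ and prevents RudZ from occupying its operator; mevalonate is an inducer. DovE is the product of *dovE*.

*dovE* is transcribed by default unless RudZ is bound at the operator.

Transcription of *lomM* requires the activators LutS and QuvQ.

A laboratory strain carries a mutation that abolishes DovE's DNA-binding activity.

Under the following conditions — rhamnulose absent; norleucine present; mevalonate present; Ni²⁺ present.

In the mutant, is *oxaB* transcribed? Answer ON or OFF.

OFF

Ni²⁺ is present, so LutS is inactive.
Rhamnulose is absent, so QuvQ is inactive.
Required activator LutS is absent, so *lomM* is not transcribed.
So LomM is not produced.
Norleucine is present, so OrvN is inactive.
With no repressor bound, *dovZ* is transcribed.
So DovZ is produced and active.
DovE is non-functional in this strain, so it has no effect.
With repressor DovZ bound, *oxaB* is not transcribed.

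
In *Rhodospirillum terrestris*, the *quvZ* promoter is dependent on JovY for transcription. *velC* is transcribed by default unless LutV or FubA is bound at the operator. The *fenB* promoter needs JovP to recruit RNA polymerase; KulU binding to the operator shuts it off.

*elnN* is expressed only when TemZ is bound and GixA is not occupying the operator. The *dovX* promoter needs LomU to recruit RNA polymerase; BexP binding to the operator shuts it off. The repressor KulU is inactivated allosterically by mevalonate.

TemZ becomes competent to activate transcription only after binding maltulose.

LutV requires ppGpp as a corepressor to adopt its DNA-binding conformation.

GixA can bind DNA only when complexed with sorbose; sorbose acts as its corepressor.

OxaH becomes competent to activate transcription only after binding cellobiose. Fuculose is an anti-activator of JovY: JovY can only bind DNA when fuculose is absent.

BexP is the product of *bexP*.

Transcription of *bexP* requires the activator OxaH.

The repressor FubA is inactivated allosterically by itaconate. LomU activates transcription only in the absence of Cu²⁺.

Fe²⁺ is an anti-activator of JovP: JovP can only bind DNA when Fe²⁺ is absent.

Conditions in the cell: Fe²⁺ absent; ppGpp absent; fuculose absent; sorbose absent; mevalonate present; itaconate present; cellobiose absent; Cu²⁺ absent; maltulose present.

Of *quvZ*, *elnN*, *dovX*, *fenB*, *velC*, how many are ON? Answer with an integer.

Fuculose is absent, so JovY is active.
No repressor is bound and JovY is active, so *quvZ* is transcribed.
→ *quvZ* is ON.
Maltulose is present, so TemZ is active.
Sorbose is absent, so GixA is inactive.
No repressor is bound and TemZ is active, so *elnN* is transcribed.
→ *elnN* is ON.
Cellobiose is absent, so OxaH is inactive.
Required activator OxaH is absent, so *bexP* is not transcribed.
So BexP is not produced.
Cu²⁺ is absent, so LomU is active.
No repressor is bound and LomU is active, so *dovX* is transcribed.
→ *dovX* is ON.
Fe²⁺ is absent, so JovP is active.
Mevalonate is present, so KulU is inactive.
No repressor is bound and JovP is active, so *fenB* is transcribed.
→ *fenB* is ON.
ppGpp is absent, so LutV is inactive.
Itaconate is present, so FubA is inactive.
With no repressor bound, *velC* is transcribed.
→ *velC* is ON.
5 of the 5 genes are transcribed.

5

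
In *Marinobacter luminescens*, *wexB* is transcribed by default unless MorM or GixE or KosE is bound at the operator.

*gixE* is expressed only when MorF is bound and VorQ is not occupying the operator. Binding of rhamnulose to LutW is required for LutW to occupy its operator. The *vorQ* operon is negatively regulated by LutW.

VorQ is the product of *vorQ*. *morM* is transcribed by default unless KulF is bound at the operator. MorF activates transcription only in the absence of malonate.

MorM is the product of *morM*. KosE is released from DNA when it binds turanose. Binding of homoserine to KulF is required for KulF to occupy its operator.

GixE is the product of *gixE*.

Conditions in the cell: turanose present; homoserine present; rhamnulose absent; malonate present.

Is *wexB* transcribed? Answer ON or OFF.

ON

Homoserine is present, so KulF is active.
With repressor KulF bound, *morM* is not transcribed.
So MorM is not produced.
Malonate is present, so MorF is inactive.
Rhamnulose is absent, so LutW is inactive.
With no repressor bound, *vorQ* is transcribed.
So VorQ is produced and active.
With repressor VorQ bound, *gixE* is not transcribed.
So GixE is not produced.
Turanose is present, so KosE is inactive.
With no repressor bound, *wexB* is transcribed.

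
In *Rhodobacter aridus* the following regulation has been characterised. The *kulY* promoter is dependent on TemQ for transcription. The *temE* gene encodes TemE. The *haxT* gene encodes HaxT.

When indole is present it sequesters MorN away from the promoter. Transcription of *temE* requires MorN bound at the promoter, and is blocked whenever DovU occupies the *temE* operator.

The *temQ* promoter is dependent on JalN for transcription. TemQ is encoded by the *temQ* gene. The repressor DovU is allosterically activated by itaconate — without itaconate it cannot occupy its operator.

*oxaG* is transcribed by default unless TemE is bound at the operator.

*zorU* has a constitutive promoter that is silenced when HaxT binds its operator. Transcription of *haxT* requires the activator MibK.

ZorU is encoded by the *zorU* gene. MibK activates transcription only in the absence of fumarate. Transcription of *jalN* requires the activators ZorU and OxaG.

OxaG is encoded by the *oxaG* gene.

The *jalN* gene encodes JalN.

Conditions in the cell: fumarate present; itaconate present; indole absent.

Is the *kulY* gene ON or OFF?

ON

Fumarate is present, so MibK is inactive.
Required activator MibK is absent, so *haxT* is not transcribed.
So HaxT is not produced.
With no repressor bound, *zorU* is transcribed.
So ZorU is produced and active.
Itaconate is present, so DovU is active.
Indole is absent, so MorN is active.
With repressor DovU bound, *temE* is not transcribed.
So TemE is not produced.
With no repressor bound, *oxaG* is transcribed.
So OxaG is produced and active.
No repressor is bound and ZorU and OxaG are active, so *jalN* is transcribed.
So JalN is produced and active.
No repressor is bound and JalN is active, so *temQ* is transcribed.
So TemQ is produced and active.
No repressor is bound and TemQ is active, so *kulY* is transcribed.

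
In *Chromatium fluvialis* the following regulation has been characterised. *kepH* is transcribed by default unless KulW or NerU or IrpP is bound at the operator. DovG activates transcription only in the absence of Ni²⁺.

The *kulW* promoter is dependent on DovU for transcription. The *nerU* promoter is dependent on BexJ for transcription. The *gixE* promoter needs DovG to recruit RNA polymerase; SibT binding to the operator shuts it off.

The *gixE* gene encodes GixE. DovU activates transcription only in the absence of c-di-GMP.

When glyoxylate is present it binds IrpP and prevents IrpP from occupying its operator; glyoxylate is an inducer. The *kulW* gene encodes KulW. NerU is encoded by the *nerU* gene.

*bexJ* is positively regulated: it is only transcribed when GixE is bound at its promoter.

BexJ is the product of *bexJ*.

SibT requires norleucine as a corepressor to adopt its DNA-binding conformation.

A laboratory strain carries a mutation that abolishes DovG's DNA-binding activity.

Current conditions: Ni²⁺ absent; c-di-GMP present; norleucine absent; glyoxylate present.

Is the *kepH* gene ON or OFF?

ON

c-di-GMP is present, so DovU is inactive.
Required activator DovU is absent, so *kulW* is not transcribed.
So KulW is not produced.
DovG is non-functional in this strain, so it has no effect.
Norleucine is absent, so SibT is inactive.
Required activator DovG is absent, so *gixE* is not transcribed.
So GixE is not produced.
Required activator GixE is absent, so *bexJ* is not transcribed.
So BexJ is not produced.
Required activator BexJ is absent, so *nerU* is not transcribed.
So NerU is not produced.
Glyoxylate is present, so IrpP is inactive.
With no repressor bound, *kepH* is transcribed.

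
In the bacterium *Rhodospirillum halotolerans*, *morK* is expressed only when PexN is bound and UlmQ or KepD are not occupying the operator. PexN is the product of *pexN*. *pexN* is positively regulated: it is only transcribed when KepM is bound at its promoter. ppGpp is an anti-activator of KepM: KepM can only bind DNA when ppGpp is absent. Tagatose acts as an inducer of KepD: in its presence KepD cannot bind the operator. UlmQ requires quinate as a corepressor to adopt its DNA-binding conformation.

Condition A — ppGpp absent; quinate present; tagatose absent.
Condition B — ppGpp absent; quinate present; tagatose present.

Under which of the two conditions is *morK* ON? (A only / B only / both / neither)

Condition A:
ppGpp is absent, so KepM is active.
No repressor is bound and KepM is active, so *pexN* is transcribed.
So PexN is produced and active.
Quinate is present, so UlmQ is active.
Tagatose is absent, so KepD is active.
With repressor UlmQ bound, *morK* is not transcribed.
→ *morK* is OFF in A.
Condition B:
ppGpp is absent, so KepM is active.
No repressor is bound and KepM is active, so *pexN* is transcribed.
So PexN is produced and active.
Quinate is present, so UlmQ is active.
Tagatose is present, so KepD is inactive.
With repressor UlmQ bound, *morK* is not transcribed.
→ *morK* is OFF in B.

neither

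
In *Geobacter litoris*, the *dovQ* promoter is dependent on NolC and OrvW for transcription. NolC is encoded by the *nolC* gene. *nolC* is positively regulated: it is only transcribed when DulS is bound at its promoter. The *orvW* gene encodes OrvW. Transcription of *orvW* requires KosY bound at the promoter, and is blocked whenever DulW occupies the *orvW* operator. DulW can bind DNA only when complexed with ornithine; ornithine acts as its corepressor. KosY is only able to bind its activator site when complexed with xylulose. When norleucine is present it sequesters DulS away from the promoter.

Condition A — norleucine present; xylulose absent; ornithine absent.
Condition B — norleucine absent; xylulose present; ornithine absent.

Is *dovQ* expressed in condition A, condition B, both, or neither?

B only

Condition A:
Norleucine is present, so DulS is inactive.
Required activator DulS is absent, so *nolC* is not transcribed.
So NolC is not produced.
Xylulose is absent, so KosY is inactive.
Ornithine is absent, so DulW is inactive.
Required activator KosY is absent, so *orvW* is not transcribed.
So OrvW is not produced.
Required activator NolC is absent, so *dovQ* is not transcribed.
→ *dovQ* is OFF in A.
Condition B:
Norleucine is absent, so DulS is active.
No repressor is bound and DulS is active, so *nolC* is transcribed.
So NolC is produced and active.
Xylulose is present, so KosY is active.
Ornithine is absent, so DulW is inactive.
No repressor is bound and KosY is active, so *orvW* is transcribed.
So OrvW is produced and active.
No repressor is bound and NolC and OrvW are active, so *dovQ* is transcribed.
→ *dovQ* is ON in B.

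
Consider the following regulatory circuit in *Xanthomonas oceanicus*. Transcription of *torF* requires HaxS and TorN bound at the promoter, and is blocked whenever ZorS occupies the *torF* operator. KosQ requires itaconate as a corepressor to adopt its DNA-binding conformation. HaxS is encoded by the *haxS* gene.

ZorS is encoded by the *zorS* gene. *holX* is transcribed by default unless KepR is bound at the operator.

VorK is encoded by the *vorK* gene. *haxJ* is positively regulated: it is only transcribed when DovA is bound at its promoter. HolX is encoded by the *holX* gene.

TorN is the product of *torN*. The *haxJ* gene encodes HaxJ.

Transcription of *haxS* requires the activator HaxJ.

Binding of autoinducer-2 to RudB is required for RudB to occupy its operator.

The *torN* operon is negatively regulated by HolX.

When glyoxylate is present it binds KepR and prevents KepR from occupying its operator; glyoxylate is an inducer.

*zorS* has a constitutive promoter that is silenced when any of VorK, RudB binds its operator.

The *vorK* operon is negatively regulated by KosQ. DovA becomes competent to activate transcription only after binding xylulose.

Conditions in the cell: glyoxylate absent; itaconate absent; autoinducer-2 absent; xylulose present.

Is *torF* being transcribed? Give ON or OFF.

Xylulose is present, so DovA is active.
No repressor is bound and DovA is active, so *haxJ* is transcribed.
So HaxJ is produced and active.
No repressor is bound and HaxJ is active, so *haxS* is transcribed.
So HaxS is produced and active.
Itaconate is absent, so KosQ is inactive.
With no repressor bound, *vorK* is transcribed.
So VorK is produced and active.
Autoinducer-2 is absent, so RudB is inactive.
With repressor VorK bound, *zorS* is not transcribed.
So ZorS is not produced.
Glyoxylate is absent, so KepR is active.
With repressor KepR bound, *holX* is not transcribed.
So HolX is not produced.
With no repressor bound, *torN* is transcribed.
So TorN is produced and active.
No repressor is bound and HaxS and TorN are active, so *torF* is transcribed.

ON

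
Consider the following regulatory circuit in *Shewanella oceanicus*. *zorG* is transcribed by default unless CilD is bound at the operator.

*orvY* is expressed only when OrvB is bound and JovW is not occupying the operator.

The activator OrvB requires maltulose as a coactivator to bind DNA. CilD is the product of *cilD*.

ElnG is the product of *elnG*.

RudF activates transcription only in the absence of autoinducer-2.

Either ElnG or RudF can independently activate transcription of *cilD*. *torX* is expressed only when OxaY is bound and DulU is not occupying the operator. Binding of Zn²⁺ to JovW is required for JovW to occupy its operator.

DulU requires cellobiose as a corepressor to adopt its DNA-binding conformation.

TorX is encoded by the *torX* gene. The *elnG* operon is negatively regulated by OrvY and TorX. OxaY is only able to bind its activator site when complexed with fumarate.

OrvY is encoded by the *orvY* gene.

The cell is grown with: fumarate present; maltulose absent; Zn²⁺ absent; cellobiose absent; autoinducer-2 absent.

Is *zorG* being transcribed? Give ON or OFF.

OFF

Zn²⁺ is absent, so JovW is inactive.
Maltulose is absent, so OrvB is inactive.
Required activator OrvB is absent, so *orvY* is not transcribed.
So OrvY is not produced.
Fumarate is present, so OxaY is active.
Cellobiose is absent, so DulU is inactive.
No repressor is bound and OxaY is active, so *torX* is transcribed.
So TorX is produced and active.
With repressor TorX bound, *elnG* is not transcribed.
So ElnG is not produced.
Autoinducer-2 is absent, so RudF is active.
Activator RudF is present, so *cilD* is transcribed.
So CilD is produced and active.
With repressor CilD bound, *zorG* is not transcribed.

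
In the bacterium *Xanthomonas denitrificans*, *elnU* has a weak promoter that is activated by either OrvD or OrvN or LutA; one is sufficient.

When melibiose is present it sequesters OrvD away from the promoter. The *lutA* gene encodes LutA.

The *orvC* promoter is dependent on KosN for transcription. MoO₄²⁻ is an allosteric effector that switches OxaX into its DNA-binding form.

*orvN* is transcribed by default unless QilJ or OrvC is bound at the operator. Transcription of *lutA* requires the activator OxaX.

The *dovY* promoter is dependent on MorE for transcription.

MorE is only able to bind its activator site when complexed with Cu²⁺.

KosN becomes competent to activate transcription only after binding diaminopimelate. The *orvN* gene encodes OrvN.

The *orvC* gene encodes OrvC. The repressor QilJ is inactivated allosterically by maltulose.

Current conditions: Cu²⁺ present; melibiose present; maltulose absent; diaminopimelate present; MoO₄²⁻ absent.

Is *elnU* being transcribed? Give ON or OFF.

Melibiose is present, so OrvD is inactive.
Maltulose is absent, so QilJ is active.
Diaminopimelate is present, so KosN is active.
No repressor is bound and KosN is active, so *orvC* is transcribed.
So OrvC is produced and active.
With repressor QilJ bound, *orvN* is not transcribed.
So OrvN is not produced.
MoO₄²⁻ is absent, so OxaX is inactive.
Required activator OxaX is absent, so *lutA* is not transcribed.
So LutA is not produced.
No activator is available at the *elnU* promoter, so *elnU* is not transcribed.

OFF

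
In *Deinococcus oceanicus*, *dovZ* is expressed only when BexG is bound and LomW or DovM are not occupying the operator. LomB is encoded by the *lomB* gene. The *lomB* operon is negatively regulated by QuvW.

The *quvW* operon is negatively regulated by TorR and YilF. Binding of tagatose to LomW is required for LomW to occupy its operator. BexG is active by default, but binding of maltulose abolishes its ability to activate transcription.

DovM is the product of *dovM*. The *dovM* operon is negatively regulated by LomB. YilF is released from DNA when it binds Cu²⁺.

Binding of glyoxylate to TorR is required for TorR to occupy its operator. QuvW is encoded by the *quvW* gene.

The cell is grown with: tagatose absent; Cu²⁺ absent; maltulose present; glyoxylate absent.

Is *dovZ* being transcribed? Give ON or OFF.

OFF

Tagatose is absent, so LomW is inactive.
Glyoxylate is absent, so TorR is inactive.
Cu²⁺ is absent, so YilF is active.
With repressor YilF bound, *quvW* is not transcribed.
So QuvW is not produced.
With no repressor bound, *lomB* is transcribed.
So LomB is produced and active.
With repressor LomB bound, *dovM* is not transcribed.
So DovM is not produced.
Maltulose is present, so BexG is inactive.
Required activator BexG is absent, so *dovZ* is not transcribed.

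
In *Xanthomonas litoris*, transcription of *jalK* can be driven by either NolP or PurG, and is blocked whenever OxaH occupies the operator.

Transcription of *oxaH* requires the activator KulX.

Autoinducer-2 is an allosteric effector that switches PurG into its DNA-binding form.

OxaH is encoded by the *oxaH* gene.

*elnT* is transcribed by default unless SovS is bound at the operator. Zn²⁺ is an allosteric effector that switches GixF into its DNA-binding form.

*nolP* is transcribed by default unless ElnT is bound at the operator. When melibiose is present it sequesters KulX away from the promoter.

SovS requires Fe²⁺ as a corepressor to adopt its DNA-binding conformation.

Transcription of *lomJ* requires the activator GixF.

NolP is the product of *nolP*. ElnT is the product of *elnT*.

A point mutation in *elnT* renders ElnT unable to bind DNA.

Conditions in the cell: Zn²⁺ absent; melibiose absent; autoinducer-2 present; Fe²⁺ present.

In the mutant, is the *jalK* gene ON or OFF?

Melibiose is absent, so KulX is active.
No repressor is bound and KulX is active, so *oxaH* is transcribed.
So OxaH is produced and active.
ElnT is non-functional in this strain, so it has no effect.
With no repressor bound, *nolP* is transcribed.
So NolP is produced and active.
Autoinducer-2 is present, so PurG is active.
With repressor OxaH bound, *jalK* is not transcribed.

OFF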